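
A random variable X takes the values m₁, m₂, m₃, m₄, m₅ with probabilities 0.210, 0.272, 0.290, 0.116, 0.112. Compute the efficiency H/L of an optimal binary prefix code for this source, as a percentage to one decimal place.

Entropy H = −Σ p log₂ p ≈ 2.2159 bits.
Huffman merges: 14/125+29/250→57/250; 21/100+57/250→219/500; 34/125+29/100→281/500; 219/500+281/500→1. L = 557/250 ≈ 2.2280.
Efficiency = H/L = 2.2159/2.2280 = 99.5%.

99.5%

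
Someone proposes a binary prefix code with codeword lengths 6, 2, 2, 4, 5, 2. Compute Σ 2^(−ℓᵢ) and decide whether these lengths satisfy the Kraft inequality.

With common denominator 2^6 = 64: Σ 2^(−ℓᵢ) = 1/64 + 16/64 + 16/64 + 4/64 + 2/64 + 16/64 = 55/64 = 0.859375.
Kraft's inequality requires Σ ≤ 1; here Σ = 0.859375 ≤ 1, so such a prefix code exists.

0.859375; yes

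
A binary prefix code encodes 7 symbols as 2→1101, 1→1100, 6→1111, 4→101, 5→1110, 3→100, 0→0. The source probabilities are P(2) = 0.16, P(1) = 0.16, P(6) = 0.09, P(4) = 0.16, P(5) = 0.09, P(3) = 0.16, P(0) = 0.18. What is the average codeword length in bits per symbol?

3.14 bits/symbol

L̄ = Σ pᵢ·ℓᵢ = 0.16·4 + 0.16·4 + 0.09·4 + 0.16·3 + 0.09·4 + 0.16·3 + 0.18·1 = 3.14 bits/symbol.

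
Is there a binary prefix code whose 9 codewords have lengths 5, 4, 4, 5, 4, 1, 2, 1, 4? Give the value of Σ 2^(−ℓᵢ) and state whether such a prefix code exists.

1.5625; no

With common denominator 2^5 = 32: Σ 2^(−ℓᵢ) = 1/32 + 2/32 + 2/32 + 1/32 + 2/32 + 16/32 + 8/32 + 16/32 + 2/32 = 50/32 = 1.5625.
Kraft's inequality requires Σ ≤ 1; here Σ = 1.5625 > 1, so no such prefix code exists.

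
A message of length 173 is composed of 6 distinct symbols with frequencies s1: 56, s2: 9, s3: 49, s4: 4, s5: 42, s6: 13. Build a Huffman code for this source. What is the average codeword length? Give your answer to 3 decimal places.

2.225 bits/symbol

Probabilities are the counts divided by 173.
Repeatedly combine the two least-probable nodes; the expected code length is the sum of the merged weights.
merge 4/173 + 9/173 → 13/173
merge 13/173 + 13/173 → 26/173
merge 26/173 + 42/173 → 68/173
merge 49/173 + 56/173 → 105/173
merge 68/173 + 105/173 → 1
L = 13/173 + 26/173 + 68/173 + 105/173 + 1 = 385/173 ≈ 2.225 bits/symbol.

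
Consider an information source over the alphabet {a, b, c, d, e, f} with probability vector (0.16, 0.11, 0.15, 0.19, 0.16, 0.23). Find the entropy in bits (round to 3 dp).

H = −Σ pᵢ log₂ pᵢ.
−0.16·log₂(0.16) = 0.4230
−0.11·log₂(0.11) = 0.3503
−0.15·log₂(0.15) = 0.4105
−0.19·log₂(0.19) = 0.4552
−0.16·log₂(0.16) = 0.4230
−0.23·log₂(0.23) = 0.4877
Sum ≈ 2.5498 → 2.550 bits.

2.550 bits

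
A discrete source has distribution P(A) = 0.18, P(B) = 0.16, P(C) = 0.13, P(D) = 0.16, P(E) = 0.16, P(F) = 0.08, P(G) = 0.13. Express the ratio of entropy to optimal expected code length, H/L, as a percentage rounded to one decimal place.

Entropy H = −Σ p log₂ p ≈ 2.7712 bits.
Huffman merges: 2/25+13/100→21/100; 13/100+4/25→29/100; 4/25+4/25→8/25; 9/50+21/100→39/100; 29/100+8/25→61/100; 39/100+61/100→1. L = 141/50 ≈ 2.8200.
Efficiency = H/L = 2.7712/2.8200 = 98.3%.

98.3%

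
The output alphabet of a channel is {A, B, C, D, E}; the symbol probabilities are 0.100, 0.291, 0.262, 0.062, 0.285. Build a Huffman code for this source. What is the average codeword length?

Repeatedly combine the two least-probable nodes; the expected code length is the sum of the merged weights.
merge 31/500 + 1/10 → 81/500
merge 81/500 + 131/500 → 53/125
merge 57/200 + 291/1000 → 72/125
merge 53/125 + 72/125 → 1
L = 81/500 + 53/125 + 72/125 + 1 = 1081/500 = 2.162 bits/symbol.

2.162 bits/symbol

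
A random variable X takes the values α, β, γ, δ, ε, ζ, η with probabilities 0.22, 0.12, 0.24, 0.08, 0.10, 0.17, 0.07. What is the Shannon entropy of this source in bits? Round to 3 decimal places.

2.669 bits

H = −Σ pᵢ log₂ pᵢ.
−0.22·log₂(0.22) = 0.4806
−0.12·log₂(0.12) = 0.3671
−0.24·log₂(0.24) = 0.4941
−0.08·log₂(0.08) = 0.2915
−0.10·log₂(0.10) = 0.3322
−0.17·log₂(0.17) = 0.4346
−0.07·log₂(0.07) = 0.2686
Sum ≈ 2.6686 → 2.669 bits.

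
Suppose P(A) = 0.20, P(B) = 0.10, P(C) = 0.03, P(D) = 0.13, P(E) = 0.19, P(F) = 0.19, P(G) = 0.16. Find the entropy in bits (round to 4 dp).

2.6645 bits

H = −Σ pᵢ log₂ pᵢ.
−0.20·log₂(0.20) = 0.4644
−0.10·log₂(0.10) = 0.3322
−0.03·log₂(0.03) = 0.1518
−0.13·log₂(0.13) = 0.3826
−0.19·log₂(0.19) = 0.4552
−0.19·log₂(0.19) = 0.4552
−0.16·log₂(0.16) = 0.4230
Sum ≈ 2.6645 → 2.6645 bits.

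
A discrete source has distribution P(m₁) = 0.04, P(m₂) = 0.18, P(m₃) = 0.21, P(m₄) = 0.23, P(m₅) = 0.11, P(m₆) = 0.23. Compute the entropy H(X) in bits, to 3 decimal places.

2.430 bits

H = −Σ pᵢ log₂ pᵢ.
−0.04·log₂(0.04) = 0.1858
−0.18·log₂(0.18) = 0.4453
−0.21·log₂(0.21) = 0.4728
−0.23·log₂(0.23) = 0.4877
−0.11·log₂(0.11) = 0.3503
−0.23·log₂(0.23) = 0.4877
Sum ≈ 2.4295 → 2.430 bits.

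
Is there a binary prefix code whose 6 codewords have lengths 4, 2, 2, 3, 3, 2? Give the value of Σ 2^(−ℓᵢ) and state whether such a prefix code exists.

With common denominator 2^4 = 16: Σ 2^(−ℓᵢ) = 1/16 + 4/16 + 4/16 + 2/16 + 2/16 + 4/16 = 17/16 = 1.0625.
Kraft's inequality requires Σ ≤ 1; here Σ = 1.0625 > 1, so no such prefix code exists.

1.0625; no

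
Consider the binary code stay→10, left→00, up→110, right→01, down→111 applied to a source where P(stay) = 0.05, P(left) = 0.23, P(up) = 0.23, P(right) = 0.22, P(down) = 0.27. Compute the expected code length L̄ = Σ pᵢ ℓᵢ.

2.5 bits/symbol

L̄ = Σ pᵢ·ℓᵢ = 0.05·2 + 0.23·2 + 0.23·3 + 0.22·2 + 0.27·3 = 2.5 bits/symbol.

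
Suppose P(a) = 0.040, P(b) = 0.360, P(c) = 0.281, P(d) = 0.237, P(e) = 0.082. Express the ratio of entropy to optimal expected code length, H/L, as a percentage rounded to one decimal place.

Entropy H = −Σ p log₂ p ≈ 2.0191 bits.
Huffman merges: 1/25+41/500→61/500; 61/500+237/1000→359/1000; 281/1000+359/1000→16/25; 9/25+16/25→1. L = 2121/1000 ≈ 2.1210.
Efficiency = H/L = 2.0191/2.1210 = 95.2%.

95.2%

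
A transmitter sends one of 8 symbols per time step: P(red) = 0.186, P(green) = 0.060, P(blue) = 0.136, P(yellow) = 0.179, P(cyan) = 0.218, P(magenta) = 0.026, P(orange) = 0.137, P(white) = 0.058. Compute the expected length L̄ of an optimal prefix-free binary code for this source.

2.824 bits/symbol

Repeatedly combine the two least-probable nodes; the expected code length is the sum of the merged weights.
merge 13/500 + 29/500 → 21/250
merge 3/50 + 21/250 → 18/125
merge 17/125 + 137/1000 → 273/1000
merge 18/125 + 179/1000 → 323/1000
merge 93/500 + 109/500 → 101/250
merge 273/1000 + 323/1000 → 149/250
merge 101/250 + 149/250 → 1
L = 21/250 + 18/125 + 273/1000 + 323/1000 + 101/250 + 149/250 + 1 = 353/125 = 2.824 bits/symbol.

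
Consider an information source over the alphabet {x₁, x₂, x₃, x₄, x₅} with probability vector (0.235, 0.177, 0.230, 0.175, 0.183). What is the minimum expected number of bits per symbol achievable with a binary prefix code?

2.352 bits/symbol

Repeatedly combine the two least-probable nodes; the expected code length is the sum of the merged weights.
merge 7/40 + 177/1000 → 44/125
merge 183/1000 + 23/100 → 413/1000
merge 47/200 + 44/125 → 587/1000
merge 413/1000 + 587/1000 → 1
L = 44/125 + 413/1000 + 587/1000 + 1 = 294/125 = 2.352 bits/symbol.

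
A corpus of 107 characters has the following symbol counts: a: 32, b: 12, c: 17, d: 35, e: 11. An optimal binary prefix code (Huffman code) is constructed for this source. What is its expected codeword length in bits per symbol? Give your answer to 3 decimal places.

2.215 bits/symbol

Probabilities are the counts divided by 107.
Repeatedly combine the two least-probable nodes; the expected code length is the sum of the merged weights.
merge 11/107 + 12/107 → 23/107
merge 17/107 + 23/107 → 40/107
merge 32/107 + 35/107 → 67/107
merge 40/107 + 67/107 → 1
L = 23/107 + 40/107 + 67/107 + 1 = 237/107 ≈ 2.215 bits/symbol.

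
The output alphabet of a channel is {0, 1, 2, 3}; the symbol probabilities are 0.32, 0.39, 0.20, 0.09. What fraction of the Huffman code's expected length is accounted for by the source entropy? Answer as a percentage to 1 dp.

Entropy H = −Σ p log₂ p ≈ 1.8329 bits.
Huffman merges: 9/100+1/5→29/100; 29/100+8/25→61/100; 39/100+61/100→1. L = 19/10 ≈ 1.9000.
Efficiency = H/L = 1.8329/1.9000 = 96.5%.

96.5%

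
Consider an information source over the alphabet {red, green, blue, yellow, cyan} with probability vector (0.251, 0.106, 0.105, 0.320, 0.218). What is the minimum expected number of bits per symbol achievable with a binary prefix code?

2.211 bits/symbol

Repeatedly combine the two least-probable nodes; the expected code length is the sum of the merged weights.
merge 21/200 + 53/500 → 211/1000
merge 211/1000 + 109/500 → 429/1000
merge 251/1000 + 8/25 → 571/1000
merge 429/1000 + 571/1000 → 1
L = 211/1000 + 429/1000 + 571/1000 + 1 = 2211/1000 = 2.211 bits/symbol.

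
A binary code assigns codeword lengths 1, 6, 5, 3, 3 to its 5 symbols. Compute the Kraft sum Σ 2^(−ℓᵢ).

0.796875

With common denominator 2^6 = 64: Σ 2^(−ℓᵢ) = 32/64 + 1/64 + 2/64 + 8/64 + 8/64 = 51/64 = 0.796875.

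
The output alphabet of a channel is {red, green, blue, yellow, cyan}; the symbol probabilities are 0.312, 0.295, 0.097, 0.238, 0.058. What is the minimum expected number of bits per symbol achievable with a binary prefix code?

Repeatedly combine the two least-probable nodes; the expected code length is the sum of the merged weights.
merge 29/500 + 97/1000 → 31/200
merge 31/200 + 119/500 → 393/1000
merge 59/200 + 39/125 → 607/1000
merge 393/1000 + 607/1000 → 1
L = 31/200 + 393/1000 + 607/1000 + 1 = 431/200 = 2.155 bits/symbol.

2.155 bits/symbol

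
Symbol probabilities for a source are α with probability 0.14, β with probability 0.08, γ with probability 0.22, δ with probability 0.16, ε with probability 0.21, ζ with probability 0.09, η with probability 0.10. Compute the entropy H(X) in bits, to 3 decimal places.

2.710 bits

H = −Σ pᵢ log₂ pᵢ.
−0.14·log₂(0.14) = 0.3971
−0.08·log₂(0.08) = 0.2915
−0.22·log₂(0.22) = 0.4806
−0.16·log₂(0.16) = 0.4230
−0.21·log₂(0.21) = 0.4728
−0.09·log₂(0.09) = 0.3127
−0.10·log₂(0.10) = 0.3322
Sum ≈ 2.7099 → 2.710 bits.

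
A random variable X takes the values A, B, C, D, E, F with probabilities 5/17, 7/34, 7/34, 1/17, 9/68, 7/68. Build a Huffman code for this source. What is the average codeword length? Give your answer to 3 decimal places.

2.456 bits/symbol

Repeatedly combine the two least-probable nodes; the expected code length is the sum of the merged weights.
merge 1/17 + 7/68 → 11/68
merge 9/68 + 11/68 → 5/17
merge 7/34 + 7/34 → 7/17
merge 5/17 + 5/17 → 10/17
merge 7/17 + 10/17 → 1
L = 11/68 + 5/17 + 7/17 + 10/17 + 1 = 167/68 ≈ 2.456 bits/symbol.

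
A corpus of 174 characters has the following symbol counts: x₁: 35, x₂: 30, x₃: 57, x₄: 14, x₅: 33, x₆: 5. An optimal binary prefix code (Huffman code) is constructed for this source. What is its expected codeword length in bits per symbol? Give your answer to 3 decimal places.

Probabilities are the counts divided by 174.
Repeatedly combine the two least-probable nodes; the expected code length is the sum of the merged weights.
merge 5/174 + 7/87 → 19/174
merge 19/174 + 5/29 → 49/174
merge 11/58 + 35/174 → 34/87
merge 49/174 + 19/58 → 53/87
merge 34/87 + 53/87 → 1
L = 19/174 + 49/174 + 34/87 + 53/87 + 1 = 208/87 ≈ 2.391 bits/symbol.

2.391 bits/symbol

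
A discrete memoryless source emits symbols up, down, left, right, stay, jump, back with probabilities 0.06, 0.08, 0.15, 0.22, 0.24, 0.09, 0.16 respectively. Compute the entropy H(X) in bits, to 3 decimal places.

2.656 bits

H = −Σ pᵢ log₂ pᵢ.
−0.06·log₂(0.06) = 0.2435
−0.08·log₂(0.08) = 0.2915
−0.15·log₂(0.15) = 0.4105
−0.22·log₂(0.22) = 0.4806
−0.24·log₂(0.24) = 0.4941
−0.09·log₂(0.09) = 0.3127
−0.16·log₂(0.16) = 0.4230
Sum ≈ 2.6560 → 2.656 bits.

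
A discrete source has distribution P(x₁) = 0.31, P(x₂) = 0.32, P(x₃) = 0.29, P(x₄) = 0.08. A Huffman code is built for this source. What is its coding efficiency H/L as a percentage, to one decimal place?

Entropy H = −Σ p log₂ p ≈ 1.8592 bits.
Huffman merges: 2/25+29/100→37/100; 31/100+8/25→63/100; 37/100+63/100→1. L = 2 ≈ 2.0000.
Efficiency = H/L = 1.8592/2.0000 = 93.0%.

93.0%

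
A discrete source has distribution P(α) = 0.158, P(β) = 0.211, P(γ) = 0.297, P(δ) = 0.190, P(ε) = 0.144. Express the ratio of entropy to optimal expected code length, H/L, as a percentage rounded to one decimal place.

Entropy H = −Σ p log₂ p ≈ 2.2722 bits.
Huffman merges: 18/125+79/500→151/500; 19/100+211/1000→401/1000; 297/1000+151/500→599/1000; 401/1000+599/1000→1. L = 1151/500 ≈ 2.3020.
Efficiency = H/L = 2.2722/2.3020 = 98.7%.

98.7%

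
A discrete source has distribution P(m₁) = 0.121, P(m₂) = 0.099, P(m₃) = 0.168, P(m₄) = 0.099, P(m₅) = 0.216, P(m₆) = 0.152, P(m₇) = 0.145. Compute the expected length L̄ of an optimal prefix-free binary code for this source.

Repeatedly combine the two least-probable nodes; the expected code length is the sum of the merged weights.
merge 99/1000 + 99/1000 → 99/500
merge 121/1000 + 29/200 → 133/500
merge 19/125 + 21/125 → 8/25
merge 99/500 + 27/125 → 207/500
merge 133/500 + 8/25 → 293/500
merge 207/500 + 293/500 → 1
L = 99/500 + 133/500 + 8/25 + 207/500 + 293/500 + 1 = 348/125 = 2.784 bits/symbol.

2.784 bits/symbol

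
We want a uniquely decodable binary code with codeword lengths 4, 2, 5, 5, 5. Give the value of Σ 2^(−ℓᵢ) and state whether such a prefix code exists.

0.40625; yes

With common denominator 2^5 = 32: Σ 2^(−ℓᵢ) = 2/32 + 8/32 + 1/32 + 1/32 + 1/32 = 13/32 = 0.40625.
Kraft's inequality requires Σ ≤ 1; here Σ = 0.40625 ≤ 1, so such a prefix code exists.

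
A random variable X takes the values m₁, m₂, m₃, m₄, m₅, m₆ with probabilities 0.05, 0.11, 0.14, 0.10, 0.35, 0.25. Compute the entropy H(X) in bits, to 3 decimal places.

2.326 bits

H = −Σ pᵢ log₂ pᵢ.
−0.05·log₂(0.05) = 0.2161
−0.11·log₂(0.11) = 0.3503
−0.14·log₂(0.14) = 0.3971
−0.10·log₂(0.10) = 0.3322
−0.35·log₂(0.35) = 0.5301
−0.25·log₂(0.25) = 0.5000
Sum ≈ 2.3258 → 2.326 bits.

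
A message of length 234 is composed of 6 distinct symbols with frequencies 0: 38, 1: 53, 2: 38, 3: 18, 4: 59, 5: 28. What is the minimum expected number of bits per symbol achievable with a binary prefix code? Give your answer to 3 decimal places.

Probabilities are the counts divided by 234.
Repeatedly combine the two least-probable nodes; the expected code length is the sum of the merged weights.
merge 1/13 + 14/117 → 23/117
merge 19/117 + 19/117 → 38/117
merge 23/117 + 53/234 → 11/26
merge 59/234 + 38/117 → 15/26
merge 11/26 + 15/26 → 1
L = 23/117 + 38/117 + 11/26 + 15/26 + 1 = 295/117 ≈ 2.521 bits/symbol.

2.521 bits/symbol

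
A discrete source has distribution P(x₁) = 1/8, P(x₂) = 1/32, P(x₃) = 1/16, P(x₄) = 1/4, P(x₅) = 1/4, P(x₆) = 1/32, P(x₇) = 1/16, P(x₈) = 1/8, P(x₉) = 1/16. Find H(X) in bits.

Each probability is a power of 1/2, so log₂(1/p) is an integer.
H = Σ p·log₂(1/p) = 1/8·3 + 1/32·5 + 1/16·4 + 1/4·2 + 1/4·2 + 1/32·5 + 1/16·4 + 1/8·3 + 1/16·4 = 2.8125 bits.

2.8125 bits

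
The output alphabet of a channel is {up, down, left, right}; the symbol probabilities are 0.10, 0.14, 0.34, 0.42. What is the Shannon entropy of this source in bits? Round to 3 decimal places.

H = −Σ pᵢ log₂ pᵢ.
−0.10·log₂(0.10) = 0.3322
−0.14·log₂(0.14) = 0.3971
−0.34·log₂(0.34) = 0.5292
−0.42·log₂(0.42) = 0.5256
Sum ≈ 1.7841 → 1.784 bits.

1.784 bits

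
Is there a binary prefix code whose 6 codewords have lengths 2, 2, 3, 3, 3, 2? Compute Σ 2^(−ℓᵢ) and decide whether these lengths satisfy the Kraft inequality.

1.125; no

With common denominator 2^3 = 8: Σ 2^(−ℓᵢ) = 2/8 + 2/8 + 1/8 + 1/8 + 1/8 + 2/8 = 9/8 = 1.125.
Kraft's inequality requires Σ ≤ 1; here Σ = 1.125 > 1, so no such prefix code exists.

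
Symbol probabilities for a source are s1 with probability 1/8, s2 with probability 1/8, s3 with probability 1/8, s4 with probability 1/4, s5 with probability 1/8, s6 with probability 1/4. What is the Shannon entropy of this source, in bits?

2.5 bits

Each probability is a power of 1/2, so log₂(1/p) is an integer.
H = Σ p·log₂(1/p) = 1/8·3 + 1/8·3 + 1/8·3 + 1/4·2 + 1/8·3 + 1/4·2 = 2.5 bits.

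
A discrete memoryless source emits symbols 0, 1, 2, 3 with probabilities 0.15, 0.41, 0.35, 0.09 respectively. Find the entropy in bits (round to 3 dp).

H = −Σ pᵢ log₂ pᵢ.
−0.15·log₂(0.15) = 0.4105
−0.41·log₂(0.41) = 0.5274
−0.35·log₂(0.35) = 0.5301
−0.09·log₂(0.09) = 0.3127
Sum ≈ 1.7807 → 1.781 bits.

1.781 bits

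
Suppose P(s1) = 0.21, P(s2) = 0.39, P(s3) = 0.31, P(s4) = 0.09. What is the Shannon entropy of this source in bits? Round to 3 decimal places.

1.839 bits

H = −Σ pᵢ log₂ pᵢ.
−0.21·log₂(0.21) = 0.4728
−0.39·log₂(0.39) = 0.5298
−0.31·log₂(0.31) = 0.5238
−0.09·log₂(0.09) = 0.3127
Sum ≈ 1.8391 → 1.839 bits.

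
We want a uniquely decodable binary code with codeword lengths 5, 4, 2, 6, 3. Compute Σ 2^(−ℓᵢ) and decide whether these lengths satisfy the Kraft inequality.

0.484375; yes

With common denominator 2^6 = 64: Σ 2^(−ℓᵢ) = 2/64 + 4/64 + 16/64 + 1/64 + 8/64 = 31/64 = 0.484375.
Kraft's inequality requires Σ ≤ 1; here Σ = 0.484375 ≤ 1, so such a prefix code exists.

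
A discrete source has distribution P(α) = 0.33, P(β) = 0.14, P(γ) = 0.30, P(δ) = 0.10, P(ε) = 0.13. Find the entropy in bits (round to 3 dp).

H = −Σ pᵢ log₂ pᵢ.
−0.33·log₂(0.33) = 0.5278
−0.14·log₂(0.14) = 0.3971
−0.30·log₂(0.30) = 0.5211
−0.10·log₂(0.10) = 0.3322
−0.13·log₂(0.13) = 0.3826
Sum ≈ 2.1609 → 2.161 bits.

2.161 bits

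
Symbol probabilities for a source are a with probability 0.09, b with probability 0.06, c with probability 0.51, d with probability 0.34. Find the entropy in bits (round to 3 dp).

1.581 bits

H = −Σ pᵢ log₂ pᵢ.
−0.09·log₂(0.09) = 0.3127
−0.06·log₂(0.06) = 0.2435
−0.51·log₂(0.51) = 0.4954
−0.34·log₂(0.34) = 0.5292
Sum ≈ 1.5808 → 1.581 bits.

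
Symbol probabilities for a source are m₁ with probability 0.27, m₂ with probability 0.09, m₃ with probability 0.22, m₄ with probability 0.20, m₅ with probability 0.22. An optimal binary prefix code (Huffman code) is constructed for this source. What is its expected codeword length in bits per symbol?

2.29 bits/symbol

Repeatedly combine the two least-probable nodes; the expected code length is the sum of the merged weights.
merge 9/100 + 1/5 → 29/100
merge 11/50 + 11/50 → 11/25
merge 27/100 + 29/100 → 14/25
merge 11/25 + 14/25 → 1
L = 29/100 + 11/25 + 14/25 + 1 = 229/100 = 2.29 bits/symbol.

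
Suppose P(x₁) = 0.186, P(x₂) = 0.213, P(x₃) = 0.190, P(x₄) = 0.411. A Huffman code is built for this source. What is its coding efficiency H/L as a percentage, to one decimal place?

Entropy H = −Σ p log₂ p ≈ 1.9090 bits.
Huffman merges: 93/500+19/100→47/125; 213/1000+47/125→589/1000; 411/1000+589/1000→1. L = 393/200 ≈ 1.9650.
Efficiency = H/L = 1.9090/1.9650 = 97.2%.

97.2%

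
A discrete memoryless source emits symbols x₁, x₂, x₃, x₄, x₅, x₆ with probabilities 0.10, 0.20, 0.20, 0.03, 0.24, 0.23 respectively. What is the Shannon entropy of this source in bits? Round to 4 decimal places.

H = −Σ pᵢ log₂ pᵢ.
−0.10·log₂(0.10) = 0.3322
−0.20·log₂(0.20) = 0.4644
−0.20·log₂(0.20) = 0.4644
−0.03·log₂(0.03) = 0.1518
−0.24·log₂(0.24) = 0.4941
−0.23·log₂(0.23) = 0.4877
Sum ≈ 2.3945 → 2.3945 bits.

2.3945 bits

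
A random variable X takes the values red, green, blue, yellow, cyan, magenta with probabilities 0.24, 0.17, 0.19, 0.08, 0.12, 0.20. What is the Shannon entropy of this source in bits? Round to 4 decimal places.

H = −Σ pᵢ log₂ pᵢ.
−0.24·log₂(0.24) = 0.4941
−0.17·log₂(0.17) = 0.4346
−0.19·log₂(0.19) = 0.4552
−0.08·log₂(0.08) = 0.2915
−0.12·log₂(0.12) = 0.3671
−0.20·log₂(0.20) = 0.4644
Sum ≈ 2.5069 → 2.5069 bits.

2.5069 bits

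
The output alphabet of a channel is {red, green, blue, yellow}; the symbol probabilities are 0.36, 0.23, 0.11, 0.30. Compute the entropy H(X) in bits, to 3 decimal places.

H = −Σ pᵢ log₂ pᵢ.
−0.36·log₂(0.36) = 0.5306
−0.23·log₂(0.23) = 0.4877
−0.11·log₂(0.11) = 0.3503
−0.30·log₂(0.30) = 0.5211
Sum ≈ 1.8897 → 1.890 bits.

1.890 bits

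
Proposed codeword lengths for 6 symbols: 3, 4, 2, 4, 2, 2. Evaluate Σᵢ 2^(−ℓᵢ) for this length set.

1

With common denominator 2^4 = 16: Σ 2^(−ℓᵢ) = 2/16 + 1/16 + 4/16 + 1/16 + 4/16 + 4/16 = 16/16 = 1.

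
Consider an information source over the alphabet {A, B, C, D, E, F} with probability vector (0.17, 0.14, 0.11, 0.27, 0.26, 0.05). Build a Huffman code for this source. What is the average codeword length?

Repeatedly combine the two least-probable nodes; the expected code length is the sum of the merged weights.
merge 1/20 + 11/100 → 4/25
merge 7/50 + 4/25 → 3/10
merge 17/100 + 13/50 → 43/100
merge 27/100 + 3/10 → 57/100
merge 43/100 + 57/100 → 1
L = 4/25 + 3/10 + 43/100 + 57/100 + 1 = 123/50 = 2.46 bits/symbol.

2.46 bits/symbol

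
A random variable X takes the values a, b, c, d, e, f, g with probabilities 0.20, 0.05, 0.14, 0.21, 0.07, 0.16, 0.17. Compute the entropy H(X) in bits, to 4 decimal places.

2.6766 bits

H = −Σ pᵢ log₂ pᵢ.
−0.20·log₂(0.20) = 0.4644
−0.05·log₂(0.05) = 0.2161
−0.14·log₂(0.14) = 0.3971
−0.21·log₂(0.21) = 0.4728
−0.07·log₂(0.07) = 0.2686
−0.16·log₂(0.16) = 0.4230
−0.17·log₂(0.17) = 0.4346
Sum ≈ 2.6766 → 2.6766 bits.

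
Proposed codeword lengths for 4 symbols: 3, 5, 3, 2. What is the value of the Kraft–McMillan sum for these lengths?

0.53125

With common denominator 2^5 = 32: Σ 2^(−ℓᵢ) = 4/32 + 1/32 + 4/32 + 8/32 = 17/32 = 0.53125.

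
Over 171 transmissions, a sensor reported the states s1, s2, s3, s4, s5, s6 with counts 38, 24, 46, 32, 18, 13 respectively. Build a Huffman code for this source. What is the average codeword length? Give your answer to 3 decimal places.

2.503 bits/symbol

Probabilities are the counts divided by 171.
Repeatedly combine the two least-probable nodes; the expected code length is the sum of the merged weights.
merge 13/171 + 2/19 → 31/171
merge 8/57 + 31/171 → 55/171
merge 32/171 + 2/9 → 70/171
merge 46/171 + 55/171 → 101/171
merge 70/171 + 101/171 → 1
L = 31/171 + 55/171 + 70/171 + 101/171 + 1 = 428/171 ≈ 2.503 bits/symbol.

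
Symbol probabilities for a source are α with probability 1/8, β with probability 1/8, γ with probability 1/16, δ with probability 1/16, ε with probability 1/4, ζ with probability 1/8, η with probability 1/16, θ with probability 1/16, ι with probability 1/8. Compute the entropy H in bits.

3 bits

Each probability is a power of 1/2, so log₂(1/p) is an integer.
H = Σ p·log₂(1/p) = 1/8·3 + 1/8·3 + 1/16·4 + 1/16·4 + 1/4·2 + 1/8·3 + 1/16·4 + 1/16·4 + 1/8·3 = 3 bits.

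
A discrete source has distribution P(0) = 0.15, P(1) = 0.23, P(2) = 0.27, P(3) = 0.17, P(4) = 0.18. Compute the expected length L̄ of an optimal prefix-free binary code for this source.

Repeatedly combine the two least-probable nodes; the expected code length is the sum of the merged weights.
merge 3/20 + 17/100 → 8/25
merge 9/50 + 23/100 → 41/100
merge 27/100 + 8/25 → 59/100
merge 41/100 + 59/100 → 1
L = 8/25 + 41/100 + 59/100 + 1 = 58/25 = 2.32 bits/symbol.

2.32 bits/symbol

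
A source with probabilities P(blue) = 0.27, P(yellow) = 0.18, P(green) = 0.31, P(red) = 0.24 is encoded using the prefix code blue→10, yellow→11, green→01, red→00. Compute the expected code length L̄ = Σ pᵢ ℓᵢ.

2 bits/symbol

L̄ = Σ pᵢ·ℓᵢ = 0.27·2 + 0.18·2 + 0.31·2 + 0.24·2 = 2 bits/symbol.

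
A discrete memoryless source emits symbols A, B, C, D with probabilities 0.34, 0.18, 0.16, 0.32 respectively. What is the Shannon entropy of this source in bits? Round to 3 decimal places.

1.924 bits

H = −Σ pᵢ log₂ pᵢ.
−0.34·log₂(0.34) = 0.5292
−0.18·log₂(0.18) = 0.4453
−0.16·log₂(0.16) = 0.4230
−0.32·log₂(0.32) = 0.5260
Sum ≈ 1.9235 → 1.924 bits.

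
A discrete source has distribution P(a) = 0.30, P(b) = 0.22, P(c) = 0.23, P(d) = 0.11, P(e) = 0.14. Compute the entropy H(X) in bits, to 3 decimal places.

2.237 bits

H = −Σ pᵢ log₂ pᵢ.
−0.30·log₂(0.30) = 0.5211
−0.22·log₂(0.22) = 0.4806
−0.23·log₂(0.23) = 0.4877
−0.11·log₂(0.11) = 0.3503
−0.14·log₂(0.14) = 0.3971
Sum ≈ 2.2367 → 2.237 bits.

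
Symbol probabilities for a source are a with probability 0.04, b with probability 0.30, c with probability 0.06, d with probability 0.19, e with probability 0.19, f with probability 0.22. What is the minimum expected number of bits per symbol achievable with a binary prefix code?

Repeatedly combine the two least-probable nodes; the expected code length is the sum of the merged weights.
merge 1/25 + 3/50 → 1/10
merge 1/10 + 19/100 → 29/100
merge 19/100 + 11/50 → 41/100
merge 29/100 + 3/10 → 59/100
merge 41/100 + 59/100 → 1
L = 1/10 + 29/100 + 41/100 + 59/100 + 1 = 239/100 = 2.39 bits/symbol.

2.39 bits/symbol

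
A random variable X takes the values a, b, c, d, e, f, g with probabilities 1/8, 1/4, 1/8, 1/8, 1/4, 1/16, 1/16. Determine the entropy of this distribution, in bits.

Each probability is a power of 1/2, so log₂(1/p) is an integer.
H = Σ p·log₂(1/p) = 1/8·3 + 1/4·2 + 1/8·3 + 1/8·3 + 1/4·2 + 1/16·4 + 1/16·4 = 2.625 bits.

2.625 bits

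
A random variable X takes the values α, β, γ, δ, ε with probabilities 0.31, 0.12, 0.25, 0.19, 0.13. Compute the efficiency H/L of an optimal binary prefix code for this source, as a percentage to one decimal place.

Entropy H = −Σ p log₂ p ≈ 2.2287 bits.
Huffman merges: 3/25+13/100→1/4; 19/100+1/4→11/25; 1/4+31/100→14/25; 11/25+14/25→1. L = 9/4 ≈ 2.2500.
Efficiency = H/L = 2.2287/2.2500 = 99.1%.

99.1%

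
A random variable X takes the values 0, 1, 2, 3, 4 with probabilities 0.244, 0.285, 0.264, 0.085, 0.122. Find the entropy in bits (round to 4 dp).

2.1925 bits

H = −Σ pᵢ log₂ pᵢ.
−0.244·log₂(0.244) = 0.4966
−0.285·log₂(0.285) = 0.5161
−0.264·log₂(0.264) = 0.5072
−0.085·log₂(0.085) = 0.3023
−0.122·log₂(0.122) = 0.3703
Sum ≈ 2.1925 → 2.1925 bits.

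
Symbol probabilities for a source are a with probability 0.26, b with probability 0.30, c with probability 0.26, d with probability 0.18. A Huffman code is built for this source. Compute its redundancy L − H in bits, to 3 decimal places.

Entropy H = −Σ p log₂ p ≈ 1.9770 bits.
Huffman merges: 9/50+13/50→11/25; 13/50+3/10→14/25; 11/25+14/25→1. L = 2 ≈ 2.0000.
L − H = 2.0000 − 1.9770 = 0.023 bits.

0.023 bits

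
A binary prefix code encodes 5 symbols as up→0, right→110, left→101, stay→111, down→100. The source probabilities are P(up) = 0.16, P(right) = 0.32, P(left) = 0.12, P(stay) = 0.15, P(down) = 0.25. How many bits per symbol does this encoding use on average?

2.68 bits/symbol

L̄ = Σ pᵢ·ℓᵢ = 0.16·1 + 0.32·3 + 0.12·3 + 0.15·3 + 0.25·3 = 2.68 bits/symbol.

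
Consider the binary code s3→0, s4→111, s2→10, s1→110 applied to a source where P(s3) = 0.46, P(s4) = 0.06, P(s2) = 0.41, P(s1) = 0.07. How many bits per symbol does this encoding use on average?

1.67 bits/symbol

L̄ = Σ pᵢ·ℓᵢ = 0.46·1 + 0.06·3 + 0.41·2 + 0.07·3 = 1.67 bits/symbol.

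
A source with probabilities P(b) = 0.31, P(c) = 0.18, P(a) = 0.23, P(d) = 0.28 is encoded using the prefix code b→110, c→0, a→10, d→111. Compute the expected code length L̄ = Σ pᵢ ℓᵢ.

L̄ = Σ pᵢ·ℓᵢ = 0.31·3 + 0.18·1 + 0.23·2 + 0.28·3 = 2.41 bits/symbol.

2.41 bits/symbol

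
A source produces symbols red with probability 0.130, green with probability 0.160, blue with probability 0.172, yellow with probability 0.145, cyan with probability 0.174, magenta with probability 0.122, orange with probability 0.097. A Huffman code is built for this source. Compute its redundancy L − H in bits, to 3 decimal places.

0.044 bits

Entropy H = −Σ p log₂ p ≈ 2.7821 bits.
Huffman merges: 97/1000+61/500→219/1000; 13/100+29/200→11/40; 4/25+43/250→83/250; 87/500+219/1000→393/1000; 11/40+83/250→607/1000; 393/1000+607/1000→1. L = 1413/500 ≈ 2.8260.
L − H = 2.8260 − 2.7821 = 0.044 bits.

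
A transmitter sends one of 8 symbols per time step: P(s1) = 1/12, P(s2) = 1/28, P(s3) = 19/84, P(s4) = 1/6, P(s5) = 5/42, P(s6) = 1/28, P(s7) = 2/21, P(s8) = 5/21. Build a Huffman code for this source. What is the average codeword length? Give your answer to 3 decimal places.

2.762 bits/symbol

Repeatedly combine the two least-probable nodes; the expected code length is the sum of the merged weights.
merge 1/28 + 1/28 → 1/14
merge 1/14 + 1/12 → 13/84
merge 2/21 + 5/42 → 3/14
merge 13/84 + 1/6 → 9/28
merge 3/14 + 19/84 → 37/84
merge 5/21 + 9/28 → 47/84
merge 37/84 + 47/84 → 1
L = 1/14 + 13/84 + 3/14 + 9/28 + 37/84 + 47/84 + 1 = 58/21 ≈ 2.762 bits/symbol.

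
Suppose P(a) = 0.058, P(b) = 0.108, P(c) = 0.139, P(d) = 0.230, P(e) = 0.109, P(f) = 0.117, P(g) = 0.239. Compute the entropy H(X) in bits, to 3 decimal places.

2.673 bits

H = −Σ pᵢ log₂ pᵢ.
−0.058·log₂(0.058) = 0.2383
−0.108·log₂(0.108) = 0.3468
−0.139·log₂(0.139) = 0.3957
−0.230·log₂(0.230) = 0.4877
−0.109·log₂(0.109) = 0.3485
−0.117·log₂(0.117) = 0.3622
−0.239·log₂(0.239) = 0.4935
Sum ≈ 2.6726 → 2.673 bits.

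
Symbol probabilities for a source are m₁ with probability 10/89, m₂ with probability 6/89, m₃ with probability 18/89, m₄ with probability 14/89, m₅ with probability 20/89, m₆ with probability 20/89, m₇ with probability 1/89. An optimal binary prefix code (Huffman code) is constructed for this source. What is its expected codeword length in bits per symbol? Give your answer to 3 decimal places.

Repeatedly combine the two least-probable nodes; the expected code length is the sum of the merged weights.
merge 1/89 + 6/89 → 7/89
merge 7/89 + 10/89 → 17/89
merge 14/89 + 17/89 → 31/89
merge 18/89 + 20/89 → 38/89
merge 20/89 + 31/89 → 51/89
merge 38/89 + 51/89 → 1
L = 7/89 + 17/89 + 31/89 + 38/89 + 51/89 + 1 = 233/89 ≈ 2.618 bits/symbol.

2.618 bits/symbol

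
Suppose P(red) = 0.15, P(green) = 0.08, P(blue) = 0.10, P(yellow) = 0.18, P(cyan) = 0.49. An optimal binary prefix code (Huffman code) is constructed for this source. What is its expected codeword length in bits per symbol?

Repeatedly combine the two least-probable nodes; the expected code length is the sum of the merged weights.
merge 2/25 + 1/10 → 9/50
merge 3/20 + 9/50 → 33/100
merge 9/50 + 33/100 → 51/100
merge 49/100 + 51/100 → 1
L = 9/50 + 33/100 + 51/100 + 1 = 101/50 = 2.02 bits/symbol.

2.02 bits/symbol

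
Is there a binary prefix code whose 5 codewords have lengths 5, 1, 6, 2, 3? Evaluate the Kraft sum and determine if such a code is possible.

With common denominator 2^6 = 64: Σ 2^(−ℓᵢ) = 2/64 + 32/64 + 1/64 + 16/64 + 8/64 = 59/64 = 0.921875.
Kraft's inequality requires Σ ≤ 1; here Σ = 0.921875 ≤ 1, so such a prefix code exists.

0.921875; yes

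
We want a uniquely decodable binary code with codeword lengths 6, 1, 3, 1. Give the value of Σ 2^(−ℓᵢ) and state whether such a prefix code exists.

With common denominator 2^6 = 64: Σ 2^(−ℓᵢ) = 1/64 + 32/64 + 8/64 + 32/64 = 73/64 = 1.140625.
Kraft's inequality requires Σ ≤ 1; here Σ = 1.140625 > 1, so no such prefix code exists.

1.140625; no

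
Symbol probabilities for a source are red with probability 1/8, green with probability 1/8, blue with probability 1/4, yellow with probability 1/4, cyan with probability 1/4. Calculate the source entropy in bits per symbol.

Each probability is a power of 1/2, so log₂(1/p) is an integer.
H = Σ p·log₂(1/p) = 1/8·3 + 1/8·3 + 1/4·2 + 1/4·2 + 1/4·2 = 2.25 bits.

2.25 bits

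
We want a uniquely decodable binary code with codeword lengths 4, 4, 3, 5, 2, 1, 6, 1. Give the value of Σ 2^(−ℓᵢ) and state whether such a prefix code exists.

1.546875; no

With common denominator 2^6 = 64: Σ 2^(−ℓᵢ) = 4/64 + 4/64 + 8/64 + 2/64 + 16/64 + 32/64 + 1/64 + 32/64 = 99/64 = 1.546875.
Kraft's inequality requires Σ ≤ 1; here Σ = 1.546875 > 1, so no such prefix code exists.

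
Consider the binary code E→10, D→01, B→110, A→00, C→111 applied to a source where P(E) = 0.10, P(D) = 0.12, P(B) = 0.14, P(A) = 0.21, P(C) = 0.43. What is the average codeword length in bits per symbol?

2.57 bits/symbol

L̄ = Σ pᵢ·ℓᵢ = 0.10·2 + 0.12·2 + 0.14·3 + 0.21·2 + 0.43·3 = 2.57 bits/symbol.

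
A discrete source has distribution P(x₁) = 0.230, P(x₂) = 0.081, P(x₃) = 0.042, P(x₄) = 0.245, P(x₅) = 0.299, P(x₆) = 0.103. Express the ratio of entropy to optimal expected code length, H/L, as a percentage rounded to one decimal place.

99.2%

Entropy H = −Σ p log₂ p ≈ 2.3292 bits.
Huffman merges: 21/500+81/1000→123/1000; 103/1000+123/1000→113/500; 113/500+23/100→57/125; 49/200+299/1000→68/125; 57/125+68/125→1. L = 2349/1000 ≈ 2.3490.
Efficiency = H/L = 2.3292/2.3490 = 99.2%.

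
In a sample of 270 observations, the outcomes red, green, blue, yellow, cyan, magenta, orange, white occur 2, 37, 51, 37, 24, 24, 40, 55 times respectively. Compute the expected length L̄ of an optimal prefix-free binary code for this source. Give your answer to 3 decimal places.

Probabilities are the counts divided by 270.
Repeatedly combine the two least-probable nodes; the expected code length is the sum of the merged weights.
merge 1/135 + 4/45 → 13/135
merge 4/45 + 13/135 → 5/27
merge 37/270 + 37/270 → 37/135
merge 4/27 + 5/27 → 1/3
merge 17/90 + 11/54 → 53/135
merge 37/135 + 1/3 → 82/135
merge 53/135 + 82/135 → 1
L = 13/135 + 5/27 + 37/135 + 1/3 + 53/135 + 82/135 + 1 = 26/9 ≈ 2.889 bits/symbol.

2.889 bits/symbol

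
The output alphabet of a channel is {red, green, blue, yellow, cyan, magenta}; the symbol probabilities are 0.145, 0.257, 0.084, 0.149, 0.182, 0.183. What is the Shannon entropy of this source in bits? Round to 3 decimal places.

H = −Σ pᵢ log₂ pᵢ.
−0.145·log₂(0.145) = 0.4040
−0.257·log₂(0.257) = 0.5038
−0.084·log₂(0.084) = 0.3002
−0.149·log₂(0.149) = 0.4092
−0.182·log₂(0.182) = 0.4474
−0.183·log₂(0.183) = 0.4484
Sum ≈ 2.5128 → 2.513 bits.

2.513 bits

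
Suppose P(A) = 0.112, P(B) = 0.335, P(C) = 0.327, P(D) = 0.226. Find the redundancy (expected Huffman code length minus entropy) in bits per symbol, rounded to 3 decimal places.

Entropy H = −Σ p log₂ p ≈ 1.8945 bits.
Huffman merges: 14/125+113/500→169/500; 327/1000+67/200→331/500; 169/500+331/500→1. L = 2 ≈ 2.0000.
L − H = 2.0000 − 1.8945 = 0.105 bits.

0.105 bits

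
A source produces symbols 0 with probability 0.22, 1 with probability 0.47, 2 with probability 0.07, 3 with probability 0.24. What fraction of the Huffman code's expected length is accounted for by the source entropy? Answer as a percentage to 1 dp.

96.4%

Entropy H = −Σ p log₂ p ≈ 1.7552 bits.
Huffman merges: 7/100+11/50→29/100; 6/25+29/100→53/100; 47/100+53/100→1. L = 91/50 ≈ 1.8200.
Efficiency = H/L = 1.7552/1.8200 = 96.4%.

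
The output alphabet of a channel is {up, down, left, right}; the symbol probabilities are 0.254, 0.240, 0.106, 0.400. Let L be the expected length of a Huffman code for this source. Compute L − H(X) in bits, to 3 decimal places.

0.078 bits

Entropy H = −Σ p log₂ p ≈ 1.8683 bits.
Huffman merges: 53/500+6/25→173/500; 127/500+173/500→3/5; 2/5+3/5→1. L = 973/500 ≈ 1.9460.
L − H = 1.9460 − 1.8683 = 0.078 bits.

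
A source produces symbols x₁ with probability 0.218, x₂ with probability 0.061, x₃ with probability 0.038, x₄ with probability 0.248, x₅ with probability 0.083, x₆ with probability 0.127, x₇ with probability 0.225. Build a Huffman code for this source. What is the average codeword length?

Repeatedly combine the two least-probable nodes; the expected code length is the sum of the merged weights.
merge 19/500 + 61/1000 → 99/1000
merge 83/1000 + 99/1000 → 91/500
merge 127/1000 + 91/500 → 309/1000
merge 109/500 + 9/40 → 443/1000
merge 31/125 + 309/1000 → 557/1000
merge 443/1000 + 557/1000 → 1
L = 99/1000 + 91/500 + 309/1000 + 443/1000 + 557/1000 + 1 = 259/100 = 2.59 bits/symbol.

2.59 bits/symbol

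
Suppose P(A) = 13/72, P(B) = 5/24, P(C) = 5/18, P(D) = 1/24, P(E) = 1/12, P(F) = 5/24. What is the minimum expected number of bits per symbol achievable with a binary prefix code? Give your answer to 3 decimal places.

2.431 bits/symbol

Repeatedly combine the two least-probable nodes; the expected code length is the sum of the merged weights.
merge 1/24 + 1/12 → 1/8
merge 1/8 + 13/72 → 11/36
merge 5/24 + 5/24 → 5/12
merge 5/18 + 11/36 → 7/12
merge 5/12 + 7/12 → 1
L = 1/8 + 11/36 + 5/12 + 7/12 + 1 = 175/72 ≈ 2.431 bits/symbol.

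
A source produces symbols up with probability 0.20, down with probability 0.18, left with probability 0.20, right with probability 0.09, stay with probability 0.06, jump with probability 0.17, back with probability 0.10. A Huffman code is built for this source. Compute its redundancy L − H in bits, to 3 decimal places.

Entropy H = −Σ p log₂ p ≈ 2.6970 bits.
Huffman merges: 3/50+9/100→3/20; 1/10+3/20→1/4; 17/100+9/50→7/20; 1/5+1/5→2/5; 1/4+7/20→3/5; 2/5+3/5→1. L = 11/4 ≈ 2.7500.
L − H = 2.7500 − 2.6970 = 0.053 bits.

0.053 bits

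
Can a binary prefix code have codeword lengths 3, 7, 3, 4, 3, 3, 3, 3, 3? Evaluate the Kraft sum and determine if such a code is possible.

0.9453125; yes

With common denominator 2^7 = 128: Σ 2^(−ℓᵢ) = 16/128 + 1/128 + 16/128 + 8/128 + 16/128 + 16/128 + 16/128 + 16/128 + 16/128 = 121/128 = 0.9453125.
Kraft's inequality requires Σ ≤ 1; here Σ = 0.9453125 ≤ 1, so such a prefix code exists.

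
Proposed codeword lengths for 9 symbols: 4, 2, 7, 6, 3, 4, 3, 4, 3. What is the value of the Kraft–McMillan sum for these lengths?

With common denominator 2^7 = 128: Σ 2^(−ℓᵢ) = 8/128 + 32/128 + 1/128 + 2/128 + 16/128 + 8/128 + 16/128 + 8/128 + 16/128 = 107/128 = 0.8359375.

0.8359375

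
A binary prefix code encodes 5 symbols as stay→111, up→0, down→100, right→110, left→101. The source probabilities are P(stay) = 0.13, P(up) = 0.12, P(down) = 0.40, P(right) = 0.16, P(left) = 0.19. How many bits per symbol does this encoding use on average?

2.76 bits/symbol

L̄ = Σ pᵢ·ℓᵢ = 0.13·3 + 0.12·1 + 0.40·3 + 0.16·3 + 0.19·3 = 2.76 bits/symbol.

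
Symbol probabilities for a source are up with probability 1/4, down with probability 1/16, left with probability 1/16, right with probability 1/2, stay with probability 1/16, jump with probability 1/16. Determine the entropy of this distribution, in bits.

Each probability is a power of 1/2, so log₂(1/p) is an integer.
H = Σ p·log₂(1/p) = 1/4·2 + 1/16·4 + 1/16·4 + 1/2·1 + 1/16·4 + 1/16·4 = 2 bits.

2 bits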